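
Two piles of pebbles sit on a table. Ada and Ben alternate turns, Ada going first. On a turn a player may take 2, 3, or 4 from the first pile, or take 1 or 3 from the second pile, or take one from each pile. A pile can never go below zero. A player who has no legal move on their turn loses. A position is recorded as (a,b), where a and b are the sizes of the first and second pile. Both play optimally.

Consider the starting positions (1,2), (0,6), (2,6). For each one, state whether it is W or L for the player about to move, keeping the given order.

Build the W/L table. Terminal = L. A non-terminal position is W if it has a move to some L; otherwise it is L.
No move ever increases a pile, so every position that can arise here has a ≤ 2 and b ≤ 6; it is enough to label the cells with 0 ≤ a ≤ 2 and 0 ≤ b ≤ 6.
Every move lowers a or b (never raises either), so fill the grid row by row in increasing a, and left to right within a row: each cell's successors are then already labelled.
      b=0  b=1  b=2  b=3  b=4  b=5  b=6
a=0:    L    W    L    W    L    W    L
a=1:    L    W    L    W    L    W    L
a=2:    W    W    W    W    W    W    W
Cells with no legal move (terminal, hence L): (0,0), (1,0).
The remaining L cells, each justified by listing all of its moves:
(0,2): L (sole option (0,1)(W) is W)
(0,4): L (options (0,3)(W), (0,1)(W) are all W)
(0,6): L (options (0,5)(W), (0,3)(W) are all W)
(1,2): L (options (1,1)(W), (0,1)(W) are all W)
(1,4): L (options (1,3)(W), (1,1)(W), (0,3)(W) are all W)
(1,6): L (options (1,5)(W), (1,3)(W), (0,5)(W) are all W)
Every other cell has at least one move into one of the L cells above, so it is W.
(1,2): one of the L cells justified above, so L
(0,6): one of the L cells justified above, so L
(2,6): the move to (0,6) reaches an L cell, so W

(1,2): L, (0,6): L, (2,6): W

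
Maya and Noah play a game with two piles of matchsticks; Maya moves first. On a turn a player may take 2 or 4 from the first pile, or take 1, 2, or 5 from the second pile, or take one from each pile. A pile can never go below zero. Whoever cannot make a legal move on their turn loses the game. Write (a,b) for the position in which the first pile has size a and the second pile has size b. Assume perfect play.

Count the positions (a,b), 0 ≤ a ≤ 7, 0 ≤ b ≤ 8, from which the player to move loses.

Label each position W (a win for the player to move) or L (a loss). A position with no legal move is L; any other position is W exactly when some move reaches an L, and L when every move reaches a W.
Every move lowers a or b (never raises either), so fill the grid row by row in increasing a, and left to right within a row: each cell's successors are then already labelled.
      b=0  b=1  b=2  b=3  b=4  b=5  b=6  b=7  b=8
a=0:    L    W    W    L    W    W    L    W    W
a=1:    L    W    W    L    W    W    L    W    W
a=2:    W    W    L    W    W    L    W    W    L
a=3:    W    L    W    W    L    W    W    L    W
a=4:    W    L    W    W    L    W    W    L    W
a=5:    W    W    W    W    W    W    W    W    W
a=6:    L    W    W    L    W    W    L    W    W
a=7:    L    W    W    L    W    W    L    W    W
Cells with no legal move (terminal, hence L): (0,0), (1,0).
The remaining L cells, each justified by listing all of its moves:
(0,3): L (options (0,2)(W), (0,1)(W) are all W)
(0,6): L (options (0,5)(W), (0,4)(W), (0,1)(W) are all W)
(1,3): L (options (1,2)(W), (1,1)(W), (0,2)(W) are all W)
(1,6): L (options (1,5)(W), (1,4)(W), (1,1)(W), (0,5)(W) are all W)
(2,2): L (options (0,2)(W), (2,1)(W), (2,0)(W), (1,1)(W) are all W)
(2,5): L (options (0,5)(W), (2,4)(W), (2,3)(W), (2,0)(W), (1,4)(W) are all W)
(2,8): L (options (0,8)(W), (2,7)(W), (2,6)(W), (2,3)(W), (1,7)(W) are all W)
(3,1): L (options (1,1)(W), (3,0)(W), (2,0)(W) are all W)
(3,4): L (options (1,4)(W), (3,3)(W), (3,2)(W), (2,3)(W) are all W)
(3,7): L (options (1,7)(W), (3,6)(W), (3,5)(W), (3,2)(W), (2,6)(W) are all W)
(4,1): L (options (2,1)(W), (0,1)(W), (4,0)(W), (3,0)(W) are all W)
(4,4): L (options (2,4)(W), (0,4)(W), (4,3)(W), (4,2)(W), (3,3)(W) are all W)
(4,7): L (options (2,7)(W), (0,7)(W), (4,6)(W), (4,5)(W), (4,2)(W), (3,6)(W) are all W)
(6,0): L (options (4,0)(W), (2,0)(W) are all W)
(6,3): L (options (4,3)(W), (2,3)(W), (6,2)(W), (6,1)(W), (5,2)(W) are all W)
(6,6): L (options (4,6)(W), (2,6)(W), (6,5)(W), (6,4)(W), (6,1)(W), (5,5)(W) are all W)
(7,0): L (options (5,0)(W), (3,0)(W) are all W)
(7,3): L (options (5,3)(W), (3,3)(W), (7,2)(W), (7,1)(W), (6,2)(W) are all W)
(7,6): L (options (5,6)(W), (3,6)(W), (7,5)(W), (7,4)(W), (7,1)(W), (6,5)(W) are all W)
Every other cell has at least one move into one of the L cells above, so it is W.
L cells per row: a=0: 3, a=1: 3, a=2: 3, a=3: 3, a=4: 3, a=5: 0, a=6: 3, a=7: 3; total 21.

21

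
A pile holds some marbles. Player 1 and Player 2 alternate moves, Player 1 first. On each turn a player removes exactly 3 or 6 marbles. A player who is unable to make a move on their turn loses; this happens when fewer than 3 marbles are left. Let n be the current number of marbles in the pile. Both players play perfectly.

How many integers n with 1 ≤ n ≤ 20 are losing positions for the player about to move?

Use the standard recursion: the mover loses at a terminal position; elsewhere, the mover wins exactly when some move hands the opponent an L position.
n=0: no move → L
n=1: no move → L
n=2: no move → L
n=3: W (go to 0, an L position)
n=4: W (go to 1, an L position)
n=5: W (go to 2, an L position)
n=6: W (go to 0, an L position)
n=7: W (go to 1, an L position)
n=8: W (go to 2, an L position)
n=9: L (options 6(W), 3(W) are all W)
n=10: L (options 7(W), 4(W) are all W)
n=11: L (options 8(W), 5(W) are all W)
n=12: W (go to 9, an L position)
n=13: W (go to 10, an L position)
n=14: W (go to 11, an L position)
n=15: W (go to 9, an L position)
n=16: W (go to 10, an L position)
n=17: W (go to 11, an L position)
n=18: L (options 15(W), 12(W) are all W)
n=19: L (options 16(W), 13(W) are all W)
n=20: L (options 17(W), 14(W) are all W)
L entries with 1 ≤ n ≤ 20 (n=0 is outside the asked range and is not counted): n = 1, 2, 9, 10, 11, 18, 19, 20; that makes 8.

8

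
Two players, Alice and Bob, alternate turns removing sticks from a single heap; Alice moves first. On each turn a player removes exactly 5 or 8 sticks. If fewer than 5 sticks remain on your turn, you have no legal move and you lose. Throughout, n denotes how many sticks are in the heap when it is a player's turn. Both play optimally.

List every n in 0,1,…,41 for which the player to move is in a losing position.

Classify positions by backward induction: terminal positions (no move available) are L. From any other position, the mover wins iff some move reaches an L.
n=0: no move → L
n=1: no move → L
n=2: no move → L
n=3: no move → L
n=4: no move → L
n=5: W (go to 0, an L position)
n=6: W (go to 1, an L position)
n=7: W (go to 2, an L position)
n=8: W (go to 3, an L position)
n=9: W (go to 4, an L position)
n=10: W (go to 2, an L position)
n=11: W (go to 3, an L position)
n=12: W (go to 4, an L position)
n=13: L (options 8(W), 5(W) are all W)
n=14: L (options 9(W), 6(W) are all W)
n=15: L (options 10(W), 7(W) are all W)
n=16: L (options 11(W), 8(W) are all W)
n=17: L (options 12(W), 9(W) are all W)
n=18: W (go to 13, an L position)
n=19: W (go to 14, an L position)
n=20: W (go to 15, an L position)
n=21: W (go to 16, an L position)
n=22: W (go to 17, an L position)
n=23: W (go to 15, an L position)
n=24: W (go to 16, an L position)
n=25: W (go to 17, an L position)
n=26: L (options 21(W), 18(W) are all W)
n=27: L (options 22(W), 19(W) are all W)
n=28: L (options 23(W), 20(W) are all W)
n=29: L (options 24(W), 21(W) are all W)
n=30: L (options 25(W), 22(W) are all W)
n=31: W (go to 26, an L position)
n=32: W (go to 27, an L position)
n=33: W (go to 28, an L position)
n=34: W (go to 29, an L position)
n=35: W (go to 30, an L position)
n=36: W (go to 28, an L position)
n=37: W (go to 29, an L position)
n=38: W (go to 30, an L position)
n=39: L (options 34(W), 31(W) are all W)
n=40: L (options 35(W), 32(W) are all W)
n=41: L (options 36(W), 33(W) are all W)
Reading off the rows marked L gives the requested list; there are 18 such values of n.

0, 1, 2, 3, 4, 13, 14, 15, 16, 17, 26, 27, 28, 29, 30, 39, 40, 41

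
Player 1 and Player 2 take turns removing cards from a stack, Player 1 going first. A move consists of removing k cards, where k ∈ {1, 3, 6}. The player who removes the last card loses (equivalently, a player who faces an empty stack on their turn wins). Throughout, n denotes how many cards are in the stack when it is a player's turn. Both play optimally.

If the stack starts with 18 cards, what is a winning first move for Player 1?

Positions with no move are W. A position that does have a move is losing for the player to move precisely when every available move leads to a winning position for the opponent. Fill in the labels:
n=0: no move; the opponent has just taken the last card and therefore loses → W
n=1: →0(W) only, which is W, so L
n=2: →1(L), so W
n=3: →2(W), 0(W) — all W, so L
n=4: →3(L), so W
n=5: →4(W), 2(W) — all W, so L
n=6: →5(L), so W
n=7: →1(L), so W
n=8: →5(L), so W
n=9: →3(L), so W
n=10: →9(W), 7(W), 4(W) — all W, so L
n=11: →10(L), so W
n=12: →11(W), 9(W), 6(W) — all W, so L
n=13: →12(L), so W
n=14: →13(W), 11(W), 8(W) — all W, so L
n=15: →14(L), so W
n=16: →10(L), so W
n=17: →14(L), so W
n=18: →12(L), so W
From 18, the L positions reachable in one move are: 12.

Remove 6, leaving 12.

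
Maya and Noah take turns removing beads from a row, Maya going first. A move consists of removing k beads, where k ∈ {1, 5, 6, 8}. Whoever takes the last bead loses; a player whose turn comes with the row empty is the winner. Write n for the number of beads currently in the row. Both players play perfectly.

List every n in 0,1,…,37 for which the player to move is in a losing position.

1, 3, 5, 12, 14, 16, 23, 25, 27, 34, 36

Work bottom-up. With no move the player to move wins. Otherwise the position is W if at least one move leads to an L position for the opponent, and L if every move leads to a W.
n=0: no move; the opponent has just taken the last bead and therefore loses → W
n=1: L (sole option 0(W) is W)
n=2: W (go to 1, an L position)
n=3: L (sole option 2(W) is W)
n=4: W (go to 3, an L position)
n=5: L (options 4(W), 0(W) are all W)
n=6: W (go to 5, an L position)
n=7: W (go to 1, an L position)
n=8: W (go to 3, an L position)
n=9: W (go to 3, an L position)
n=10: W (go to 5, an L position)
n=11: W (go to 5, an L position)
n=12: L (options 11(W), 7(W), 6(W), 4(W) are all W)
n=13: W (go to 12, an L position)
n=14: L (options 13(W), 9(W), 8(W), 6(W) are all W)
n=15: W (go to 14, an L position)
n=16: L (options 15(W), 11(W), 10(W), 8(W) are all W)
n=17: W (go to 16, an L position)
n=18: W (go to 12, an L position)
n=19: W (go to 14, an L position)
n=20: W (go to 14, an L position)
n=21: W (go to 16, an L position)
n=22: W (go to 16, an L position)
n=23: L (options 22(W), 18(W), 17(W), 15(W) are all W)
n=24: W (go to 23, an L position)
n=25: L (options 24(W), 20(W), 19(W), 17(W) are all W)
n=26: W (go to 25, an L position)
n=27: L (options 26(W), 22(W), 21(W), 19(W) are all W)
n=28: W (go to 27, an L position)
n=29: W (go to 23, an L position)
n=30: W (go to 25, an L position)
n=31: W (go to 25, an L position)
n=32: W (go to 27, an L position)
n=33: W (go to 27, an L position)
n=34: L (options 33(W), 29(W), 28(W), 26(W) are all W)
n=35: W (go to 34, an L position)
n=36: L (options 35(W), 31(W), 30(W), 28(W) are all W)
n=37: W (go to 36, an L position)
The losing starting values of n are exactly the entries labelled L in this table (11 of them).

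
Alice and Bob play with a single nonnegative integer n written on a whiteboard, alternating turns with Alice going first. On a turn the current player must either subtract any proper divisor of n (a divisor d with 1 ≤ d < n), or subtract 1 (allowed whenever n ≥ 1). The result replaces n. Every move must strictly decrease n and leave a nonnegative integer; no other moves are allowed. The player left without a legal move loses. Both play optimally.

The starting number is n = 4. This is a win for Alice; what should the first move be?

Use the standard recursion: the mover loses at a terminal position; elsewhere, the mover wins exactly when some move hands the opponent an L position.
n=0: no move → L
n=1: →0(L), so W
n=2: →1(W) only, which is W, so L
n=3: →2(L), so W
n=4: →2(L), so W
From 4, the L positions reachable in one move are: 2.

Move to 2.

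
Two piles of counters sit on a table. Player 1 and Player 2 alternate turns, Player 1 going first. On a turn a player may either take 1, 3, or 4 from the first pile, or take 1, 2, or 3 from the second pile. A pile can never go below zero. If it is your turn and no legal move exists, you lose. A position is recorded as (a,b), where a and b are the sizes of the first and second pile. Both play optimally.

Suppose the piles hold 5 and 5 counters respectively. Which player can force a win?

Player 1 wins.

Work bottom-up. With no move the player to move loses. Otherwise the position is W if at least one move leads to an L position for the opponent, and L if every move leads to a W.
No move ever increases a pile, so every position that can arise here has a ≤ 5 and b ≤ 5; it is enough to label the cells with 0 ≤ a ≤ 5 and 0 ≤ b ≤ 5.
Every move lowers a or b (never raises either), so fill the grid row by row in increasing a, and left to right within a row: each cell's successors are then already labelled.
      b=0  b=1  b=2  b=3  b=4  b=5
a=0:    L    W    W    W    L    W
a=1:    W    L    W    W    W    L
a=2:    L    W    W    W    L    W
a=3:    W    L    W    W    W    L
a=4:    W    W    L    W    W    W
a=5:    W    W    W    L    W    W
Cells with no legal move (terminal, hence L): (0,0).
The remaining L cells, each justified by listing all of its moves:
(0,4): only reaches (0,3)(W), (0,2)(W), (0,1)(W), all W → L
(1,1): only reaches (0,1)(W), (1,0)(W), all W → L
(1,5): only reaches (0,5)(W), (1,4)(W), (1,3)(W), (1,2)(W), all W → L
(2,0): only reaches (1,0)(W), which is W → L
(2,4): only reaches (1,4)(W), (2,3)(W), (2,2)(W), (2,1)(W), all W → L
(3,1): only reaches (2,1)(W), (0,1)(W), (3,0)(W), all W → L
(3,5): only reaches (2,5)(W), (0,5)(W), (3,4)(W), (3,3)(W), (3,2)(W), all W → L
(4,2): only reaches (3,2)(W), (1,2)(W), (0,2)(W), (4,1)(W), (4,0)(W), all W → L
(5,3): only reaches (4,3)(W), (2,3)(W), (1,3)(W), (5,2)(W), (5,1)(W), (5,0)(W), all W → L
Every other cell has at least one move into one of the L cells above, so it is W.
From (5,5) Player 1 can move to (1,5), reaching an L position.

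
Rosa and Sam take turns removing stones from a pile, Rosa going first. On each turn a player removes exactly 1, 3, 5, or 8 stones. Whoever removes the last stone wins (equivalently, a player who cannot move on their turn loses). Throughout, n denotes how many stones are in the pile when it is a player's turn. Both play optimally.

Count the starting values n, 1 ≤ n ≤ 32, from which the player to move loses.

Positions with no move are L. A position that does have a move is losing for the player to move precisely when every available move leads to a winning position for the opponent. Fill in the labels:
n=0: no move → L
n=1: W (go to 0, an L position)
n=2: L (sole option 1(W) is W)
n=3: W (go to 2, an L position)
n=4: L (options 3(W), 1(W) are all W)
n=5: W (go to 4, an L position)
n=6: L (options 5(W), 3(W), 1(W) are all W)
n=7: W (go to 6, an L position)
n=8: W (go to 0, an L position)
n=9: W (go to 6, an L position)
n=10: W (go to 2, an L position)
n=11: W (go to 6, an L position)
n=12: W (go to 4, an L position)
n=13: L (options 12(W), 10(W), 8(W), 5(W) are all W)
n=14: W (go to 13, an L position)
n=15: L (options 14(W), 12(W), 10(W), 7(W) are all W)
n=16: W (go to 15, an L position)
n=17: L (options 16(W), 14(W), 12(W), 9(W) are all W)
n=18: W (go to 17, an L position)
n=19: L (options 18(W), 16(W), 14(W), 11(W) are all W)
n=20: W (go to 19, an L position)
n=21: W (go to 13, an L position)
n=22: W (go to 19, an L position)
n=23: W (go to 15, an L position)
n=24: W (go to 19, an L position)
n=25: W (go to 17, an L position)
n=26: L (options 25(W), 23(W), 21(W), 18(W) are all W)
n=27: W (go to 26, an L position)
n=28: L (options 27(W), 25(W), 23(W), 20(W) are all W)
n=29: W (go to 28, an L position)
n=30: L (options 29(W), 27(W), 25(W), 22(W) are all W)
n=31: W (go to 30, an L position)
n=32: L (options 31(W), 29(W), 27(W), 24(W) are all W)
L entries with 1 ≤ n ≤ 32 (n=0 is outside the asked range and is not counted): n = 2, 4, 6, 13, 15, 17, 19, 26, 28, 30, 32; that makes 11.

11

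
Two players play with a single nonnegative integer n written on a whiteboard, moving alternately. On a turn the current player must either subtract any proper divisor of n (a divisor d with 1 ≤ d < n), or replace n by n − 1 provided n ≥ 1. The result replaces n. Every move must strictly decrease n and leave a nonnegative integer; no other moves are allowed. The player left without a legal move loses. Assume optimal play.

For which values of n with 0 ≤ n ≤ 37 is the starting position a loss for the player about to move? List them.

Label each position W (a win for the player to move) or L (a loss). A position with no legal move is L; any other position is W exactly when some move reaches an L, and L when every move reaches a W.
n=0: no move → L
n=1: →0(L), so W
n=2: →1(W) only, which is W, so L
n=3: →2(L), so W
n=4: →2(L), so W
n=5: →4(W) only, which is W, so L
n=6: →5(L), so W
n=7: →6(W) only, which is W, so L
n=8: →7(L), so W
n=9: →6(W), 8(W) — all W, so L
n=10: →5(L), so W
n=11: →10(W) only, which is W, so L
n=12: →9(L), so W
n=13: →12(W) only, which is W, so L
n=14: →7(L), so W
n=15: →10(W), 12(W), 14(W) — all W, so L
n=16: →15(L), so W
n=17: →16(W) only, which is W, so L
n=18: →9(L), so W
n=19: →18(W) only, which is W, so L
n=20: →15(L), so W
n=21: →14(W), 18(W), 20(W) — all W, so L
n=22: →11(L), so W
n=23: →22(W) only, which is W, so L
n=24: →21(L), so W
n=25: →20(W), 24(W) — all W, so L
n=26: →13(L), so W
n=27: →18(W), 24(W), 26(W) — all W, so L
n=28: →21(L), so W
n=29: →28(W) only, which is W, so L
n=30: →15(L), so W
n=31: →30(W) only, which is W, so L
n=32: →31(L), so W
n=33: →22(W), 30(W), 32(W) — all W, so L
n=34: →17(L), so W
n=35: →28(W), 30(W), 34(W) — all W, so L
n=36: →27(L), so W
n=37: →36(W) only, which is W, so L
The losing starting values of n are exactly the entries labelled L in this table (19 of them).

0, 2, 5, 7, 9, 11, 13, 15, 17, 19, 21, 23, 25, 27, 29, 31, 33, 35, 37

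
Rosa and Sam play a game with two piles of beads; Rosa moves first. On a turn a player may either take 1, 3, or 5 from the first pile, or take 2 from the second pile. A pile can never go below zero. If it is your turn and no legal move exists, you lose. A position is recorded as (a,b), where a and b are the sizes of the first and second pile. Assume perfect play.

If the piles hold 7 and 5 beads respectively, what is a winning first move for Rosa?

Label each position W (a win for the player to move) or L (a loss). A position with no legal move is L; any other position is W exactly when some move reaches an L, and L when every move reaches a W.
No move ever increases a pile, so every position that can arise here has a ≤ 7 and b ≤ 5; it is enough to label the cells with 0 ≤ a ≤ 7 and 0 ≤ b ≤ 5.
Every move lowers a or b (never raises either), so fill the grid row by row in increasing a, and left to right within a row: each cell's successors are then already labelled.
      b=0  b=1  b=2  b=3  b=4  b=5
a=0:    L    L    W    W    L    L
a=1:    W    W    L    L    W    W
a=2:    L    L    W    W    L    L
a=3:    W    W    L    L    W    W
a=4:    L    L    W    W    L    L
a=5:    W    W    L    L    W    W
a=6:    L    L    W    W    L    L
a=7:    W    W    L    L    W    W
Cells with no legal move (terminal, hence L): (0,0), (0,1).
The remaining L cells, each justified by listing all of its moves:
(0,4): only reaches (0,2)(W), which is W → L
(0,5): only reaches (0,3)(W), which is W → L
(1,2): only reaches (0,2)(W), (1,0)(W), all W → L
(1,3): only reaches (0,3)(W), (1,1)(W), all W → L
(2,0): only reaches (1,0)(W), which is W → L
(2,1): only reaches (1,1)(W), which is W → L
(2,4): only reaches (1,4)(W), (2,2)(W), all W → L
(2,5): only reaches (1,5)(W), (2,3)(W), all W → L
(3,2): only reaches (2,2)(W), (0,2)(W), (3,0)(W), all W → L
(3,3): only reaches (2,3)(W), (0,3)(W), (3,1)(W), all W → L
(4,0): only reaches (3,0)(W), (1,0)(W), all W → L
(4,1): only reaches (3,1)(W), (1,1)(W), all W → L
(4,4): only reaches (3,4)(W), (1,4)(W), (4,2)(W), all W → L
(4,5): only reaches (3,5)(W), (1,5)(W), (4,3)(W), all W → L
(5,2): only reaches (4,2)(W), (2,2)(W), (0,2)(W), (5,0)(W), all W → L
(5,3): only reaches (4,3)(W), (2,3)(W), (0,3)(W), (5,1)(W), all W → L
(6,0): only reaches (5,0)(W), (3,0)(W), (1,0)(W), all W → L
(6,1): only reaches (5,1)(W), (3,1)(W), (1,1)(W), all W → L
(6,4): only reaches (5,4)(W), (3,4)(W), (1,4)(W), (6,2)(W), all W → L
(6,5): only reaches (5,5)(W), (3,5)(W), (1,5)(W), (6,3)(W), all W → L
(7,2): only reaches (6,2)(W), (4,2)(W), (2,2)(W), (7,0)(W), all W → L
(7,3): only reaches (6,3)(W), (4,3)(W), (2,3)(W), (7,1)(W), all W → L
Every other cell has at least one move into one of the L cells above, so it is W.
From (7,5), the L positions reachable in one move are: (6,5), (4,5), (2,5), (7,3). Any move reaching one of these is winning.

Move to (6,5).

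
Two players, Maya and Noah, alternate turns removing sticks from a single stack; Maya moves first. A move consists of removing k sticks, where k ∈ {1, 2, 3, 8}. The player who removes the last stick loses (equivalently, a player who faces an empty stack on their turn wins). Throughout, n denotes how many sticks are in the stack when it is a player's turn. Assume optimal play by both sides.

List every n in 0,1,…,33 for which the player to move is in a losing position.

1, 5, 10, 14, 19, 23, 28, 32

Classify positions by backward induction: terminal positions (no move available) are W. From any other position, the mover wins iff some move reaches an L.
n=0: no move; the opponent has just taken the last stick and therefore loses → W
n=1: →0(W) only, which is W, so L
n=2: →1(L), so W
n=3: →1(L), so W
n=4: →1(L), so W
n=5: →4(W), 3(W), 2(W) — all W, so L
n=6: →5(L), so W
n=7: →5(L), so W
n=8: →5(L), so W
n=9: →1(L), so W
n=10: →9(W), 8(W), 7(W), 2(W) — all W, so L
n=11: →10(L), so W
n=12: →10(L), so W
n=13: →10(L), so W
n=14: →13(W), 12(W), 11(W), 6(W) — all W, so L
n=15: →14(L), so W
n=16: →14(L), so W
n=17: →14(L), so W
n=18: →10(L), so W
n=19: →18(W), 17(W), 16(W), 11(W) — all W, so L
n=20: →19(L), so W
n=21: →19(L), so W
n=22: →19(L), so W
n=23: →22(W), 21(W), 20(W), 15(W) — all W, so L
n=24: →23(L), so W
n=25: →23(L), so W
n=26: →23(L), so W
n=27: →19(L), so W
n=28: →27(W), 26(W), 25(W), 20(W) — all W, so L
n=29: →28(L), so W
n=30: →28(L), so W
n=31: →28(L), so W
n=32: →31(W), 30(W), 29(W), 24(W) — all W, so L
n=33: →32(L), so W
Reading off the rows marked L gives the requested list; there are 8 such values of n.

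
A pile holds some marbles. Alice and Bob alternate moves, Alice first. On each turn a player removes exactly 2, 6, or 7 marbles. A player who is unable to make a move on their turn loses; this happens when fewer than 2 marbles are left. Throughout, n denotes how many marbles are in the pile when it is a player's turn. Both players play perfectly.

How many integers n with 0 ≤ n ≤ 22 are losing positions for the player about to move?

10

Use the standard recursion: the mover loses at a terminal position; elsewhere, the mover wins exactly when some move hands the opponent an L position.
n=0: no move → L
n=1: no move → L
n=2: can move to 0, which is L ⇒ W
n=3: can move to 1, which is L ⇒ W
n=4: the only move is to 2(W), a W ⇒ L
n=5: the only move is to 3(W), a W ⇒ L
n=6: can move to 4, which is L ⇒ W
n=7: can move to 5, which is L ⇒ W
n=8: can move to 1, which is L ⇒ W
n=9: moves to 7(W), 3(W), 2(W); every one is W ⇒ L
n=10: can move to 4, which is L ⇒ W
n=11: can move to 9, which is L ⇒ W
n=12: can move to 5, which is L ⇒ W
n=13: moves to 11(W), 7(W), 6(W); every one is W ⇒ L
n=14: moves to 12(W), 8(W), 7(W); every one is W ⇒ L
n=15: can move to 13, which is L ⇒ W
n=16: can move to 14, which is L ⇒ W
n=17: moves to 15(W), 11(W), 10(W); every one is W ⇒ L
n=18: moves to 16(W), 12(W), 11(W); every one is W ⇒ L
n=19: can move to 17, which is L ⇒ W
n=20: can move to 18, which is L ⇒ W
n=21: can move to 14, which is L ⇒ W
n=22: moves to 20(W), 16(W), 15(W); every one is W ⇒ L
L entries with 0 ≤ n ≤ 22: n = 0, 1, 4, 5, 9, 13, 14, 17, 18, 22; that makes 10.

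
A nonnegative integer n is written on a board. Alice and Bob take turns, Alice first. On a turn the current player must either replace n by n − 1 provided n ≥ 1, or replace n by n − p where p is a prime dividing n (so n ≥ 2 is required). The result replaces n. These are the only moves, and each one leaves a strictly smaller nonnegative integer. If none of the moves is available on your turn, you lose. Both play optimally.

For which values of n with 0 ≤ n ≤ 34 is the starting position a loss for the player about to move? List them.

0, 4, 8, 12, 16, 20, 24, 28, 32

Work bottom-up. With no move the player to move loses. Otherwise the position is W if at least one move leads to an L position for the opponent, and L if every move leads to a W.
n=0: no move → L
n=1: reaches L-position 0 → W
n=2: reaches L-position 0 → W
n=3: reaches L-position 0 → W
n=4: only reaches 2(W), 3(W), all W → L
n=5: reaches L-position 0 → W
n=6: reaches L-position 4 → W
n=7: reaches L-position 0 → W
n=8: only reaches 6(W), 7(W), all W → L
n=9: reaches L-position 8 → W
n=10: reaches L-position 8 → W
n=11: reaches L-position 0 → W
n=12: only reaches 9(W), 10(W), 11(W), all W → L
n=13: reaches L-position 0 → W
n=14: reaches L-position 12 → W
n=15: reaches L-position 12 → W
n=16: only reaches 14(W), 15(W), all W → L
n=17: reaches L-position 0 → W
n=18: reaches L-position 16 → W
n=19: reaches L-position 0 → W
n=20: only reaches 15(W), 18(W), 19(W), all W → L
n=21: reaches L-position 20 → W
n=22: reaches L-position 20 → W
n=23: reaches L-position 0 → W
n=24: only reaches 21(W), 22(W), 23(W), all W → L
n=25: reaches L-position 20 → W
n=26: reaches L-position 24 → W
n=27: reaches L-position 24 → W
n=28: only reaches 21(W), 26(W), 27(W), all W → L
n=29: reaches L-position 0 → W
n=30: reaches L-position 28 → W
n=31: reaches L-position 0 → W
n=32: only reaches 30(W), 31(W), all W → L
n=33: reaches L-position 32 → W
n=34: reaches L-position 32 → W
Reading off the rows marked L gives the requested list; there are 9 such values of n.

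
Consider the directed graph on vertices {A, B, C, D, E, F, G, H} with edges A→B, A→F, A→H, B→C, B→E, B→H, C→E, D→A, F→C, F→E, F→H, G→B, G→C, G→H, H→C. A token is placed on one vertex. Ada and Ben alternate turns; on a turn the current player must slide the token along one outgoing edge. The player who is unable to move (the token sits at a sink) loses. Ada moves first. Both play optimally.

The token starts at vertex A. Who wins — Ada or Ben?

Ada wins.

Classify positions by backward induction: terminal positions (no move available) are L. From any other position, the mover wins iff some move reaches an L.
Every edge goes from a vertex to one that appears earlier in the order E, C, H, B, F, G, A, D, so processing vertices in that order labels each vertex after all of its successors.
E: no outgoing edge → L
C: can move to E, which is L ⇒ W
H: the only move is to C(W), a W ⇒ L
B: can move to H, which is L ⇒ W
F: can move to H, which is L ⇒ W
G: can move to H, which is L ⇒ W
A: can move to H, which is L ⇒ W
D: the only move is to A(W), a W ⇒ L
The starting position A is W: Ada should move to H, handing over an L position.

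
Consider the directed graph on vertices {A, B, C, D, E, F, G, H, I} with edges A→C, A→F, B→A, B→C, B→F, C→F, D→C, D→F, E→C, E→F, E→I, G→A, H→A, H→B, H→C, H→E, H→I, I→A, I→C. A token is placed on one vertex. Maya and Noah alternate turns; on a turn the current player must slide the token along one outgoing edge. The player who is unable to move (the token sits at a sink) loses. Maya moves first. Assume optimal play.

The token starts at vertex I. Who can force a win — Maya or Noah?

Noah wins.

Classify positions by backward induction: terminal positions (no move available) are L. From any other position, the mover wins iff some move reaches an L.
Every edge goes from a vertex to one that appears earlier in the order F, C, A, B, I, E, H, D, G, so processing vertices in that order labels each vertex after all of its successors.
F: no outgoing edge → L
C: reaches L-position F → W
A: reaches L-position F → W
B: reaches L-position F → W
I: only reaches A(W), C(W), all W → L
E: reaches L-position I → W
H: reaches L-position I → W
D: reaches L-position F → W
G: only reaches A(W), which is W → L
The starting position I is L: whatever Maya does, the opponent receives a W position.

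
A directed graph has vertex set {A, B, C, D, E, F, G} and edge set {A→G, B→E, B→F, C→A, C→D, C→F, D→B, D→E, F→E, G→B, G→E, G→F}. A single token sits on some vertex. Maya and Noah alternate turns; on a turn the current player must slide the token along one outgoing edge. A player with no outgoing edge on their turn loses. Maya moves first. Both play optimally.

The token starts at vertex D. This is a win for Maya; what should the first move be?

Use the standard recursion: the mover loses at a terminal position; elsewhere, the mover wins exactly when some move hands the opponent an L position.
Every edge goes from a vertex to one that appears earlier in the order E, F, B, G, D, A, C, so processing vertices in that order labels each vertex after all of its successors.
E: no outgoing edge → L
F: can move to E, which is L ⇒ W
B: can move to E, which is L ⇒ W
G: can move to E, which is L ⇒ W
D: can move to E, which is L ⇒ W
A: the only move is to G(W), a W ⇒ L
C: can move to A, which is L ⇒ W
From D, the L positions reachable in one move are: E.

Move to E.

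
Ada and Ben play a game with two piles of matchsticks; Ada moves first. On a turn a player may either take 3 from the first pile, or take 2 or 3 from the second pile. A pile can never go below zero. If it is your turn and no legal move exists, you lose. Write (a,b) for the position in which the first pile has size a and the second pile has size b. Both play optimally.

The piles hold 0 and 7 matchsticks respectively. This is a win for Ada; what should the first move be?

Move to (0,5).

Use the standard recursion: the mover loses at a terminal position; elsewhere, the mover wins exactly when some move hands the opponent an L position.
No move ever increases a pile, so every position that can arise here has a ≤ 0 and b ≤ 7; it is enough to label the cells with 0 ≤ a ≤ 0 and 0 ≤ b ≤ 7.
Every move lowers a or b (never raises either), so fill the grid row by row in increasing a, and left to right within a row: each cell's successors are then already labelled.
      b=0  b=1  b=2  b=3  b=4  b=5  b=6  b=7
a=0:    L    L    W    W    W    L    L    W
Cells with no legal move (terminal, hence L): (0,0), (0,1).
The remaining L cells, each justified by listing all of its moves:
(0,5): L (options (0,3)(W), (0,2)(W) are all W)
(0,6): L (options (0,4)(W), (0,3)(W) are all W)
Every other cell has at least one move into one of the L cells above, so it is W.
From (0,7), the L positions reachable in one move are: (0,5).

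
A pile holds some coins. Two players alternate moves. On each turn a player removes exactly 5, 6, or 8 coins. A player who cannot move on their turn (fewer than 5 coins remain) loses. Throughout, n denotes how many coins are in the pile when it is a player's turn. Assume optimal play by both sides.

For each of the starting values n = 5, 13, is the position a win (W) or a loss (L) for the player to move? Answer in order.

Positions with no move are L. A position that does have a move is losing for the player to move precisely when every available move leads to a winning position for the opponent. Fill in the labels:
n=0: no move → L
n=1: no move → L
n=2: no move → L
n=3: no move → L
n=4: no move → L
n=5: W (go to 0, an L position)
n=6: W (go to 1, an L position)
n=7: W (go to 2, an L position)
n=8: W (go to 3, an L position)
n=9: W (go to 4, an L position)
n=10: W (go to 4, an L position)
n=11: W (go to 3, an L position)
n=12: W (go to 4, an L position)
n=13: L (options 8(W), 7(W), 5(W) are all W)

5: W, 13: L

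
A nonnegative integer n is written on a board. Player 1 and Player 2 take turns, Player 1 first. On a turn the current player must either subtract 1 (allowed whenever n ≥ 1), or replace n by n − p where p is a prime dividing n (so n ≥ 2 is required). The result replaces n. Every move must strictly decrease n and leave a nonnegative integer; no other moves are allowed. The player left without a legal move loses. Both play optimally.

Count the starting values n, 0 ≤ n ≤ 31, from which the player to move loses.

Label each position W (a win for the player to move) or L (a loss). A position with no legal move is L; any other position is W exactly when some move reaches an L, and L when every move reaches a W.
n=0: no move → L
n=1: can move to 0, which is L ⇒ W
n=2: can move to 0, which is L ⇒ W
n=3: can move to 0, which is L ⇒ W
n=4: moves to 2(W), 3(W); every one is W ⇒ L
n=5: can move to 0, which is L ⇒ W
n=6: can move to 4, which is L ⇒ W
n=7: can move to 0, which is L ⇒ W
n=8: moves to 6(W), 7(W); every one is W ⇒ L
n=9: can move to 8, which is L ⇒ W
n=10: can move to 8, which is L ⇒ W
n=11: can move to 0, which is L ⇒ W
n=12: moves to 9(W), 10(W), 11(W); every one is W ⇒ L
n=13: can move to 0, which is L ⇒ W
n=14: can move to 12, which is L ⇒ W
n=15: can move to 12, which is L ⇒ W
n=16: moves to 14(W), 15(W); every one is W ⇒ L
n=17: can move to 0, which is L ⇒ W
n=18: can move to 16, which is L ⇒ W
n=19: can move to 0, which is L ⇒ W
n=20: moves to 15(W), 18(W), 19(W); every one is W ⇒ L
n=21: can move to 20, which is L ⇒ W
n=22: can move to 20, which is L ⇒ W
n=23: can move to 0, which is L ⇒ W
n=24: moves to 21(W), 22(W), 23(W); every one is W ⇒ L
n=25: can move to 20, which is L ⇒ W
n=26: can move to 24, which is L ⇒ W
n=27: can move to 24, which is L ⇒ W
n=28: moves to 21(W), 26(W), 27(W); every one is W ⇒ L
n=29: can move to 0, which is L ⇒ W
n=30: can move to 28, which is L ⇒ W
n=31: can move to 0, which is L ⇒ W
L entries with 0 ≤ n ≤ 31: n = 0, 4, 8, 12, 16, 20, 24, 28; that makes 8.

8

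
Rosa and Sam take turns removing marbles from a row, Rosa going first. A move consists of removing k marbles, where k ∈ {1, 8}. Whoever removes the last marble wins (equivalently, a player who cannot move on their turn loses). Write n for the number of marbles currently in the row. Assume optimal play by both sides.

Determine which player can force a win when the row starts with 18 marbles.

Use the standard recursion: the mover loses at a terminal position; elsewhere, the mover wins exactly when some move hands the opponent an L position.
n=0: no move → L
n=1: reaches L-position 0 → W
n=2: only reaches 1(W), which is W → L
n=3: reaches L-position 2 → W
n=4: only reaches 3(W), which is W → L
n=5: reaches L-position 4 → W
n=6: only reaches 5(W), which is W → L
n=7: reaches L-position 6 → W
n=8: reaches L-position 0 → W
n=9: only reaches 8(W), 1(W), all W → L
n=10: reaches L-position 9 → W
n=11: only reaches 10(W), 3(W), all W → L
n=12: reaches L-position 11 → W
n=13: only reaches 12(W), 5(W), all W → L
n=14: reaches L-position 13 → W
n=15: only reaches 14(W), 7(W), all W → L
n=16: reaches L-position 15 → W
n=17: reaches L-position 9 → W
n=18: only reaches 17(W), 10(W), all W → L
Every move from 18 reaches a W position, so the mover loses.

Sam wins.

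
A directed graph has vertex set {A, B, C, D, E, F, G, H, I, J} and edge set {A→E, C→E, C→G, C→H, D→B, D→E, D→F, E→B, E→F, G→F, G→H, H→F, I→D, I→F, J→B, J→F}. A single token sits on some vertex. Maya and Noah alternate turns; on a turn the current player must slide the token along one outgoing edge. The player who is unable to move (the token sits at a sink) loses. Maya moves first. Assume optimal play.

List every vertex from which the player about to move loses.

A, B, C, F

Compute win/loss labels from the base case upward. A position with no move is L. Any other position is W if it can reach an L in one move, else L.
Every edge goes from a vertex to one that appears earlier in the order F, B, J, E, H, D, G, C, I, A, so processing vertices in that order labels each vertex after all of its successors.
F: no outgoing edge → L
B: no outgoing edge → L
J: can move to B, which is L ⇒ W
E: can move to B, which is L ⇒ W
H: can move to F, which is L ⇒ W
D: can move to B, which is L ⇒ W
G: can move to F, which is L ⇒ W
C: moves to G(W), H(W), E(W); every one is W ⇒ L
I: can move to F, which is L ⇒ W
A: the only move is to E(W), a W ⇒ L
Reading off the rows marked L gives the requested list; there are 4 such vertices.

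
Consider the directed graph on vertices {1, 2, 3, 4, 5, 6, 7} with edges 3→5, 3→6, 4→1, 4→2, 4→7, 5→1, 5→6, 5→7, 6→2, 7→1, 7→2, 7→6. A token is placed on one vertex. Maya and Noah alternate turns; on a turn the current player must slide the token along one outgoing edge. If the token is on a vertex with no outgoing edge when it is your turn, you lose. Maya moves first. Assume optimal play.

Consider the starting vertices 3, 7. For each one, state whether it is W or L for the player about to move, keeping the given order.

3: L, 7: W

Compute win/loss labels from the base case upward. A position with no move is L. Any other position is W if it can reach an L in one move, else L.
Every edge goes from a vertex to one that appears earlier in the order 1, 2, 6, 7, 5, 4, 3, so processing vertices in that order labels each vertex after all of its successors.
1: no outgoing edge → L
2: no outgoing edge → L
6: reaches L-position 2 → W
7: reaches L-position 2 → W
5: reaches L-position 1 → W
4: reaches L-position 2 → W
3: only reaches 5(W), 6(W), all W → L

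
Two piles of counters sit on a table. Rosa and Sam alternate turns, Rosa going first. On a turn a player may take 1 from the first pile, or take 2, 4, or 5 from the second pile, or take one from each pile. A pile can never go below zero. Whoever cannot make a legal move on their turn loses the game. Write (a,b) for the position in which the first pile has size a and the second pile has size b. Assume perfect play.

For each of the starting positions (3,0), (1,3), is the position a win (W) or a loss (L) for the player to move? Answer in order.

(3,0): W, (1,3): L

Work bottom-up. With no move the player to move loses. Otherwise the position is W if at least one move leads to an L position for the opponent, and L if every move leads to a W.
No move ever increases a pile, so every position that can arise here has a ≤ 3 and b ≤ 3; it is enough to label the cells with 0 ≤ a ≤ 3 and 0 ≤ b ≤ 3.
Every move lowers a or b (never raises either), so fill the grid row by row in increasing a, and left to right within a row: each cell's successors are then already labelled.
      b=0  b=1  b=2  b=3
a=0:    L    L    W    W
a=1:    W    W    W    L
a=2:    L    L    W    W
a=3:    W    W    W    L
Cells with no legal move (terminal, hence L): (0,0), (0,1).
The remaining L cells, each justified by listing all of its moves:
(1,3): →(0,3)(W), (1,1)(W), (0,2)(W) — all W, so L
(2,0): →(1,0)(W) only, which is W, so L
(2,1): →(1,1)(W), (1,0)(W) — all W, so L
(3,3): →(2,3)(W), (3,1)(W), (2,2)(W) — all W, so L
Every other cell has at least one move into one of the L cells above, so it is W.
(3,0): the move to (2,0) reaches an L cell, so W
(1,3): one of the L cells justified above, so L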